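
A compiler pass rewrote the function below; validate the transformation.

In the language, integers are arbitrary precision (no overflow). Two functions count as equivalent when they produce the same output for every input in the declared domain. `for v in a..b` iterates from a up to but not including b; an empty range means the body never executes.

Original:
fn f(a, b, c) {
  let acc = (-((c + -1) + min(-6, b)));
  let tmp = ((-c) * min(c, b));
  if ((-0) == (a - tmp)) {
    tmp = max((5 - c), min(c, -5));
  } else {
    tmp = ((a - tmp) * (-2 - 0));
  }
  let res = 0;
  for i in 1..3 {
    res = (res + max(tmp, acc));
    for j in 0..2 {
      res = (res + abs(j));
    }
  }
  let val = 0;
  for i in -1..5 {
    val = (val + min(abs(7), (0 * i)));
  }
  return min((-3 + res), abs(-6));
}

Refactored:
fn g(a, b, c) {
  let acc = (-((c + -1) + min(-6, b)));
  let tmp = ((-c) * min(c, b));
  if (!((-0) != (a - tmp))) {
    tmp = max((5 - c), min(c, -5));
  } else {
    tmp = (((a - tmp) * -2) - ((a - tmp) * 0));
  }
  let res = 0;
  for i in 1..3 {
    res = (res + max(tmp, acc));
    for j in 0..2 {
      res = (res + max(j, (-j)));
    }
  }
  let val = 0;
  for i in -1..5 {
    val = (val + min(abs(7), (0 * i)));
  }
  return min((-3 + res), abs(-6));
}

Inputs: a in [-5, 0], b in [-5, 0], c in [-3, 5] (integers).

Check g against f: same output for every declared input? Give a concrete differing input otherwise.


This is a faithful refactor — min/max/abs usage differs; also arithmetic usage differs; also comparison usage differs; also boolean connective usage differs, but the computed results match everywhere.
As a probe, take a=-3, b=0, c=-3: f runs acc=10, then tmp=-9, then ((-0) == (a - tmp)) is false, then tmp=-12, then res=0, then (i=1), then res=10, then (j=0), then res=10, then (j=1), then res=11, then (i=2), then res=21, then (j=0), then res=21, then (j=1), then res=22, then val=0, then (i=-1), then val=0, then (i=0), then val=0, then (i=1), then val=0, then (i=2), then val=0, then (i=3), then val=0, then (i=4), then val=0, then returns 6; g runs acc=10, then tmp=-9, then (!((-0) != (a - tmp))) is false, then tmp=-12, then res=0, then (i=1), then res=10, then (j=0), then res=10, then (j=1), then res=11, then (i=2), then res=21, then (j=0), then res=21, then (j=1), then res=22, then val=0, then (i=-1), then val=0, then (i=0), then val=0, then (i=1), then val=0, then (i=2), then val=0, then (i=3), then val=0, then (i=4), then val=0, then returns 6; both end at 6.
An exhaustive pass over the 324 declared inputs shows identical outputs.
verdict: equivalent


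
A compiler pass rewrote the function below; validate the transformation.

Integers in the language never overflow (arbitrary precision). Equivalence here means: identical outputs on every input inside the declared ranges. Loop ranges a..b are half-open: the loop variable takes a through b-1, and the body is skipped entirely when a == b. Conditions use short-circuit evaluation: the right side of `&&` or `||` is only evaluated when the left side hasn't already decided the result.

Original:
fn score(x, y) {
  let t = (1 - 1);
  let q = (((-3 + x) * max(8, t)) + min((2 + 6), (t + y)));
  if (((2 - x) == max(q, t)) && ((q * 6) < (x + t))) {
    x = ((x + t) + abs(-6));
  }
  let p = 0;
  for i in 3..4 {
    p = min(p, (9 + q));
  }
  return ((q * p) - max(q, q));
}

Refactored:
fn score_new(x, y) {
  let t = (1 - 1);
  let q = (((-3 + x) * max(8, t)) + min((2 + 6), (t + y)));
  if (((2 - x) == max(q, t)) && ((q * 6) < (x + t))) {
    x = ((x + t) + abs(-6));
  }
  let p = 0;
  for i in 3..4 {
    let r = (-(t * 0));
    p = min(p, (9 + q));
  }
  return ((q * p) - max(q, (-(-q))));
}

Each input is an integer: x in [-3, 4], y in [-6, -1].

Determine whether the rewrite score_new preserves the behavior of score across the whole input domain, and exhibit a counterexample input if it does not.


Side by side, the visible changes include: local variable names differ, plus constant usage differs, plus statement counts differ, plus arithmetic usage differs.
As a probe, take x=3, y=-3: score runs t = 0; q = -3; (((2 - x) == max(q, t)) && ((q * 6) < (x + t))) -> false; p = 0; [i=3]; p = 0; return 3; score_new runs t = 0; q = -3; (((2 - x) == max(q, t)) && ((q * 6) < (x + t))) -> false; p = 0; [i=3]; r = 0; p = 0; return 3; both end at 3.
Sweeping the whole domain (48 inputs) finds no disagreement.
verdict: equivalent


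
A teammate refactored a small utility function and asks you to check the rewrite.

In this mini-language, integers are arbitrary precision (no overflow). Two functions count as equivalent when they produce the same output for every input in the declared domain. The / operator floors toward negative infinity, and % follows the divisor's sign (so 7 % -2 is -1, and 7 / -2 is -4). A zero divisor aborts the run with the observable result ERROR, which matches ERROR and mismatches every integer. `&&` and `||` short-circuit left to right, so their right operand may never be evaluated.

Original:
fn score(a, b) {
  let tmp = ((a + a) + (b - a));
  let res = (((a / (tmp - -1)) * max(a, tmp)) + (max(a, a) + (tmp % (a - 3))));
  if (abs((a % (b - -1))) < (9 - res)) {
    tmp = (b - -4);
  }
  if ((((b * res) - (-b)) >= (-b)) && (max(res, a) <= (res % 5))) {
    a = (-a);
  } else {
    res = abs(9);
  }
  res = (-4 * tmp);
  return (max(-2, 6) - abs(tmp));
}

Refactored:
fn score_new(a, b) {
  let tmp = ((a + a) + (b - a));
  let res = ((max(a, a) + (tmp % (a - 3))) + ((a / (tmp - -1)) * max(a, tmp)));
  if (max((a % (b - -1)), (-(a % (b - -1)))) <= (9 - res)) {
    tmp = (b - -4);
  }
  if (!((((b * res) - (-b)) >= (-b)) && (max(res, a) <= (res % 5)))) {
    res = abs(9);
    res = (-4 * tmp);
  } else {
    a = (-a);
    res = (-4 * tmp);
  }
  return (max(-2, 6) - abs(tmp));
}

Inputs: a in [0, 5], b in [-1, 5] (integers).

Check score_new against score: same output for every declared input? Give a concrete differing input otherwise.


Equivalent. Whatever the rewrite altered, no input in the stated domain can expose a difference.
An exhaustive pass over the 42 declared inputs shows identical outputs.
As a probe, take a=1, b=-1: score runs tmp = 0; res = 2; division by zero -> ERROR; score_new runs tmp = 0; res = 2; division by zero -> ERROR; both end at ERROR.
verdict: equivalent


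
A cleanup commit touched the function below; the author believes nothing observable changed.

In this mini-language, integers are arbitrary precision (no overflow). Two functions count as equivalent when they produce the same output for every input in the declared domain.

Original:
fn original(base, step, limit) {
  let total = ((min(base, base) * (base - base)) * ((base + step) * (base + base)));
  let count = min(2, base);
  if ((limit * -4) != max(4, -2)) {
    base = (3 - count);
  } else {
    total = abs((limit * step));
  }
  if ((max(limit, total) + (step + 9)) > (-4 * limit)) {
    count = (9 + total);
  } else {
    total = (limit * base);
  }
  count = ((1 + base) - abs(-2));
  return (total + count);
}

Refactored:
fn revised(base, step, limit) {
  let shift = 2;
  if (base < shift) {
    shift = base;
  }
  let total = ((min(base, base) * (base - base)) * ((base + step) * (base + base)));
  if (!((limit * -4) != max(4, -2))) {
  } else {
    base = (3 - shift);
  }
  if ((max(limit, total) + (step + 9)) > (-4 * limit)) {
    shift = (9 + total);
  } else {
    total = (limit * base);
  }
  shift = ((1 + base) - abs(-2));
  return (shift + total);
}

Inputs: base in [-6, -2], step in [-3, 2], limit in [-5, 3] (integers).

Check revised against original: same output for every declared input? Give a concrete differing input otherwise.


Run the pair on base=-6, step=-3, limit=-1.
original: total=0, then count=-6, then ((limit * -4) != max(4, -2)) is false, then total=3, then ((max(limit, total) + (step + 9)) > (-4 * limit)) is true, then count=12, then count=-7, then returns -4
revised: shift=2, then (base < shift) is true, then shift=-6, then total=0, then (!((limit * -4) != max(4, -2))) is true, then ((max(limit, total) + (step + 9)) > (-4 * limit)) is true, then shift=9, then shift=-7, then returns -7
-4 against -7: the behavior changed.
verdict: not equivalent; witness: base=-6, step=-3, limit=-1


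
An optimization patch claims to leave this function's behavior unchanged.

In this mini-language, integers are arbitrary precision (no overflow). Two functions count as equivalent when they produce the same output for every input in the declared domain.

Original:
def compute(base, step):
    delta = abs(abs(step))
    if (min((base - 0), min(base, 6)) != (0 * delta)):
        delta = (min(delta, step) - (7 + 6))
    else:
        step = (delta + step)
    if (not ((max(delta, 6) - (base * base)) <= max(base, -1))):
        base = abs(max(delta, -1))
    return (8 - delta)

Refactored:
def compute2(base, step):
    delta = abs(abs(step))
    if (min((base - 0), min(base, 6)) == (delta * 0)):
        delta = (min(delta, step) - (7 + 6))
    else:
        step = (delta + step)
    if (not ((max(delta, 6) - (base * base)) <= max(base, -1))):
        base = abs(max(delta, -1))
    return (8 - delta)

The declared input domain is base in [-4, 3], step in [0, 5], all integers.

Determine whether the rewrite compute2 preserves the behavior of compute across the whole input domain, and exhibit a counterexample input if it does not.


These are not equivalent — on base=-4, step=0 the outputs split (21 vs 8).
compute: delta = 0; (min((base - 0), min(base, 6)) != (0 * delta)) -> true; delta = -13; (not ((max(delta, 6) - (base * base)) <= max(base, -1))) -> false; return 21
compute2: delta = 0; (min((base - 0), min(base, 6)) == (delta * 0)) -> false; step = 0; (not ((max(delta, 6) - (base * base)) <= max(base, -1))) -> false; return 8
verdict: not equivalent; witness: base=-4, step=0


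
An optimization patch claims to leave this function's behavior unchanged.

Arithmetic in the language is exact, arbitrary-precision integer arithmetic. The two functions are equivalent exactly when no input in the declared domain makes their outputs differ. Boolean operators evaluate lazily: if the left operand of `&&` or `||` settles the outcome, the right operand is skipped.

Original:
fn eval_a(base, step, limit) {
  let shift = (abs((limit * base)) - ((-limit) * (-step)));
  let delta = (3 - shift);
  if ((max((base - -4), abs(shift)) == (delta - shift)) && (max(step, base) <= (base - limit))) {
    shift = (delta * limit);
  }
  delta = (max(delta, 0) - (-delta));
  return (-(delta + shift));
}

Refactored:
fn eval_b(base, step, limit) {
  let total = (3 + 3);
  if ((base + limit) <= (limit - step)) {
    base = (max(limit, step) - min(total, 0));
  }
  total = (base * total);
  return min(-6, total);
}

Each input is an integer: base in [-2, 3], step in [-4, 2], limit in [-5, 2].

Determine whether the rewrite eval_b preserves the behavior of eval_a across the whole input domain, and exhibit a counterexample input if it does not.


base=-2, step=-4, limit=-5 yields -16 from eval_a but -24 from eval_b.
verdict: not equivalent; witness: base=-2, step=-4, limit=-5


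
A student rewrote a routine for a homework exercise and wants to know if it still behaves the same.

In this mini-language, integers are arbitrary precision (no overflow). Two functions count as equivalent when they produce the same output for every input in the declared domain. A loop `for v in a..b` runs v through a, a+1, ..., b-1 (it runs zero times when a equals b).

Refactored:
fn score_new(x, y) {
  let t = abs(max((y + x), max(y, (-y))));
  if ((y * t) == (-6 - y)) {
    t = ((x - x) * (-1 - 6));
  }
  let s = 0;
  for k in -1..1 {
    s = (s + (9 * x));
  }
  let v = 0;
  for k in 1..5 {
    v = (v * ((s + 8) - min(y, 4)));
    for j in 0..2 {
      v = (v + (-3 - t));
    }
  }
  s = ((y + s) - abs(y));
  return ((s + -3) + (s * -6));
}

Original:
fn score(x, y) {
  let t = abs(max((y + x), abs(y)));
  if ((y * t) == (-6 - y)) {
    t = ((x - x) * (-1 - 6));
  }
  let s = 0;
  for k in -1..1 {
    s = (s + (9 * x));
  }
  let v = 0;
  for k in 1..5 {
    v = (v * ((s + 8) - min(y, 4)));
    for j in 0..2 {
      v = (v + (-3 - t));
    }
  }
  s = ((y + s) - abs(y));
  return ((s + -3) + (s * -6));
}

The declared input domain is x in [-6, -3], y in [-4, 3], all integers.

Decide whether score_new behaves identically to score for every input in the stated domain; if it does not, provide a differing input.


Although min/max/abs usage differs, 32/32 inputs agree.
verdict: equivalent


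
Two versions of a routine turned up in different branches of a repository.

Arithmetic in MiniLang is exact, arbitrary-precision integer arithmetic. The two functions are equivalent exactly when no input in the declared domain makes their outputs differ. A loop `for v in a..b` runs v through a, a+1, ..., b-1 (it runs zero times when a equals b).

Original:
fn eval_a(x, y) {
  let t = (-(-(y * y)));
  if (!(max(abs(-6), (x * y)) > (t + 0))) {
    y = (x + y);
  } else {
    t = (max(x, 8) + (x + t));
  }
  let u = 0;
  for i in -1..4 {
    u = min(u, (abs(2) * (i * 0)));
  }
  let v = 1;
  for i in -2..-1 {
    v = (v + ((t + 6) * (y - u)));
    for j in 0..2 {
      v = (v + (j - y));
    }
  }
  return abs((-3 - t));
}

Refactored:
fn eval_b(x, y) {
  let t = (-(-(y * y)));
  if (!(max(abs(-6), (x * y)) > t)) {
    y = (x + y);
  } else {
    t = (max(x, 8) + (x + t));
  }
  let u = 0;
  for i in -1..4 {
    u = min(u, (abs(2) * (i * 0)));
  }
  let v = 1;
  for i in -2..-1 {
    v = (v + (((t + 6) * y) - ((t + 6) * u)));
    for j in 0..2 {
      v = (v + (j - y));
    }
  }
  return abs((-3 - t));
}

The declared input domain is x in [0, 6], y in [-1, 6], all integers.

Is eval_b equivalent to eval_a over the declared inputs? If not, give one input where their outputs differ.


Equivalent — the differences include constant usage differs, arithmetic usage differs, yet no declared input distinguishes the two.
Spot check at x=4, y=2 — eval_a: t=4, then (!(max(abs(-6), (x * y)) > (t + 0))) is false, then t=16, then u=0, then (i=-1), then u=0, then (i=0), then u=0, then (i=1), then u=0, then (i=2), then u=0, then (i=3), then u=0, then v=1, then (i=-2), then v=45, then (j=0), then v=43, then (j=1), then v=42, then returns 19. eval_b: t=4, then (!(max(abs(-6), (x * y)) > t)) is false, then t=16, then u=0, then (i=-1), then u=0, then (i=0), then u=0, then (i=1), then u=0, then (i=2), then u=0, then (i=3), then u=0, then v=1, then (i=-2), then v=45, then (j=0), then v=43, then (j=1), then v=42, then returns 19. Both give 19.
Across all 56 domain points the two functions coincide.
verdict: equivalent


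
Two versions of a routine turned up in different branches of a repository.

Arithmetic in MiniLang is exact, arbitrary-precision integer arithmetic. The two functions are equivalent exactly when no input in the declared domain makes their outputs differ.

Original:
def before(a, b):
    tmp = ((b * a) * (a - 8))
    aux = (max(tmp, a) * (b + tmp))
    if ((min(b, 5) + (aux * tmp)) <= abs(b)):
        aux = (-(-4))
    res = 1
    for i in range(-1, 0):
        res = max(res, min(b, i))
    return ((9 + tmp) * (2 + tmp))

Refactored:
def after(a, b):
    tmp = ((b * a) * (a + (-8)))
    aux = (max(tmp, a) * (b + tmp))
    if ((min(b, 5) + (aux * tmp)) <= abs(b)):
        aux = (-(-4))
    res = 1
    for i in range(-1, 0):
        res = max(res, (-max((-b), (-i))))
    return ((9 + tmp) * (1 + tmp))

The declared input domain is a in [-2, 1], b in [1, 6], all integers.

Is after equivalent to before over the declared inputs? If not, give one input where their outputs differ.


The rewrite breaks on a=-2, b=1, where the results are 638 and 609.
before: tmp := 20 | aux := 420 | ((min(b, 5) + (aux * tmp)) <= abs(b)): false | res := 1 | iter i=-1: | res := 1 | result 638
after: tmp := 20 | aux := 420 | ((min(b, 5) + (aux * tmp)) <= abs(b)): false | res := 1 | iter i=-1: | res := 1 | result 609
verdict: not equivalent; witness: a=-2, b=1


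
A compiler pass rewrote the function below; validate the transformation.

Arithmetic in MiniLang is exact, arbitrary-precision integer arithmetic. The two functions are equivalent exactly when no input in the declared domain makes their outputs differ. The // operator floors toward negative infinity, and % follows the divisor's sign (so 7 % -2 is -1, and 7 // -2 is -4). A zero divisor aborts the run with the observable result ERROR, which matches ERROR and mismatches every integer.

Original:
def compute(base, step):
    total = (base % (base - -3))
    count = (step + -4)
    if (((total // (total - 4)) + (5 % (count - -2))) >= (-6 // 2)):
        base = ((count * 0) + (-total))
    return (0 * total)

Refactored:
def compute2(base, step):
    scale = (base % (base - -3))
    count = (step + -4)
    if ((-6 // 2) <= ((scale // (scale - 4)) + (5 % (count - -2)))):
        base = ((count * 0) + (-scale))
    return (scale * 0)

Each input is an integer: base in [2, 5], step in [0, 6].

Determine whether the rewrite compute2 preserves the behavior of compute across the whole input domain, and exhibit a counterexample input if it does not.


Behavior is preserved: although comparison usage differs, and local variable names differ, the outputs never diverge.
Spot check at base=2, step=4 — compute: total := 2 | count := 0 | (((total // (total - 4)) + (5 % (count - -2))) >= (-6 // 2)): true | base := -2 | result 0. compute2: scale := 2 | count := 0 | ((-6 // 2) <= ((scale // (scale - 4)) + (5 % (count - -2)))): true | base := -2 | result 0. Both give 0.
Every one of the 28 inputs gives matching results.
verdict: equivalent


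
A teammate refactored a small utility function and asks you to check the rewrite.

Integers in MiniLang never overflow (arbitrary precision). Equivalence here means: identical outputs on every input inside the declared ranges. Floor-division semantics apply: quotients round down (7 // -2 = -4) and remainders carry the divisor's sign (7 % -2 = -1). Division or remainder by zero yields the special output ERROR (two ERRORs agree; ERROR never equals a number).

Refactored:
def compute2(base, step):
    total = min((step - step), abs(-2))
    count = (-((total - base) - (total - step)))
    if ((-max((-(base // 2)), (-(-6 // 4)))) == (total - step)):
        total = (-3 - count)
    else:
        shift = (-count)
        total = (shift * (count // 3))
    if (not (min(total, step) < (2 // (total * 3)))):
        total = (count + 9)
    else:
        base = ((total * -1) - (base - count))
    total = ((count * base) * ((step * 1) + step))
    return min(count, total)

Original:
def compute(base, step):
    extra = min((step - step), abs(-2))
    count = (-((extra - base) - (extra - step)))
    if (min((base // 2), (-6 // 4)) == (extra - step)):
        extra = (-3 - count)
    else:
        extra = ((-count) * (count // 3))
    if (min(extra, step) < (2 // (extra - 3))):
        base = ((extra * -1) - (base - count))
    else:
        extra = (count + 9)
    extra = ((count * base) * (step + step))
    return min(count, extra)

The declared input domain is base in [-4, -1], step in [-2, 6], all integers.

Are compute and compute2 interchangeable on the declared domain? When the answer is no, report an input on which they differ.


Try base=-4, step=2.
compute: extra becomes 0; next count becomes -6; next (min((base // 2), (-6 // 4)) == (extra - step)) evaluates to true; next extra becomes 3; next hits division by zero so the output is ERROR
compute2: total becomes 0; next count becomes -6; next ((-max((-(base // 2)), (-(-6 // 4)))) == (total - step)) evaluates to true; next total becomes 3; next (not (min(total, step) < (2 // (total * 3)))) evaluates to true; next total becomes 3; next total becomes 96; next final value -6
ERROR and -6 differ, so these are not the same function on this domain.
verdict: not equivalent; witness: base=-4, step=2


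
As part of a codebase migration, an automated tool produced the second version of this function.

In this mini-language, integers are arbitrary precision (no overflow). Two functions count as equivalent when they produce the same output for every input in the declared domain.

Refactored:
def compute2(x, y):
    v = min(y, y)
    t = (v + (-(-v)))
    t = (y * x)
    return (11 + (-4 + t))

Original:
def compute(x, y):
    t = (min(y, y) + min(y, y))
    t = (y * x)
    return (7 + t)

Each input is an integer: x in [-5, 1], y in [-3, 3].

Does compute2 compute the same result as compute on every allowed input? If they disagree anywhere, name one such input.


Although local variable names differ, plus constant usage differs, plus arithmetic usage differs, plus statement counts differ, plus min/max/abs usage differs, 49/49 inputs agree.
verdict: equivalent


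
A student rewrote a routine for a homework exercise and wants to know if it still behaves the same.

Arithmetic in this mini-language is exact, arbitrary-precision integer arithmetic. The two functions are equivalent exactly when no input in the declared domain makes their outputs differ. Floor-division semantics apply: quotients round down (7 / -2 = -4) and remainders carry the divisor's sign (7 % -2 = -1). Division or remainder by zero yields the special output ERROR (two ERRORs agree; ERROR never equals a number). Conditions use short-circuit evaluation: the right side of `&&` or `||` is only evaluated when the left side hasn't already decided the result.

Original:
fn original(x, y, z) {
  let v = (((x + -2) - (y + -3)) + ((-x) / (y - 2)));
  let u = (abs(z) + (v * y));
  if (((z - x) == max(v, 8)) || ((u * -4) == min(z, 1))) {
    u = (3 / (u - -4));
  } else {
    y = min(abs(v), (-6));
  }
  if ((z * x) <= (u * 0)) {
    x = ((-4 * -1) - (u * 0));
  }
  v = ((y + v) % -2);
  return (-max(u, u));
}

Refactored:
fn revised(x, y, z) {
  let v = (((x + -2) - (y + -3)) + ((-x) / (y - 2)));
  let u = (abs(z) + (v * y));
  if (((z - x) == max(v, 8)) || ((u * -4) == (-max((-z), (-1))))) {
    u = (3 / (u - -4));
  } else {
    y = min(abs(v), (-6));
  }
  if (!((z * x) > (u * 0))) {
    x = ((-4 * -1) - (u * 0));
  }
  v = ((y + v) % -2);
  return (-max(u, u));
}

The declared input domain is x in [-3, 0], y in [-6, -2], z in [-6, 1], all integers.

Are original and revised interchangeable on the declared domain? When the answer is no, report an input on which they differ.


Equivalent — the differences include boolean connective usage differs, and min/max/abs usage differs, and comparison usage differs, yet no declared input distinguishes the two.
One worked example (x=0, y=-3, z=-6) — original: v = 4; u = -6; (((z - x) == max(v, 8)) || ((u * -4) == min(z, 1))) -> false; y = -6; ((z * x) <= (u * 0)) -> true; x = 4; v = 0; return 6; revised: v = 4; u = -6; (((z - x) == max(v, 8)) || ((u * -4) == (-max((-z), (-1))))) -> false; y = -6; (!((z * x) > (u * 0))) -> true; x = 4; v = 0; return 6; agreement on 6.
Sweeping the whole domain (160 inputs) finds no disagreement.
verdict: equivalent


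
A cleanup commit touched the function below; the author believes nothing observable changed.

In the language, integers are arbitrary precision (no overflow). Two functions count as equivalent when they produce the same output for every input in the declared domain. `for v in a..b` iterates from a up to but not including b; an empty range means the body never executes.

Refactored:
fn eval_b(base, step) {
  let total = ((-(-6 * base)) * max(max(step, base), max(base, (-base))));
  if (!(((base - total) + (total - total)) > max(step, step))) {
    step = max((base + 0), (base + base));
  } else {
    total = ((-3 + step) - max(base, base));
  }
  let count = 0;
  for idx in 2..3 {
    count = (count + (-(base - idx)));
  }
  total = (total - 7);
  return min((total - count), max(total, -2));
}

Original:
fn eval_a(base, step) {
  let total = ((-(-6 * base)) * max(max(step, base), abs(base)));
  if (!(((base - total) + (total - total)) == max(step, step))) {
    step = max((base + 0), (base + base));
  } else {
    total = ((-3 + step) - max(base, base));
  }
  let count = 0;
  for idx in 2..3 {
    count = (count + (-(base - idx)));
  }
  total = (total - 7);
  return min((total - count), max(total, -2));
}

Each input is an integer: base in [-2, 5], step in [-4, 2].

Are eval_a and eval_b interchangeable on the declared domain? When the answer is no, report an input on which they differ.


Input base=-2, step=-4: -35 from eval_a versus -16 from eval_b.
verdict: not equivalent; witness: base=-2, step=-4


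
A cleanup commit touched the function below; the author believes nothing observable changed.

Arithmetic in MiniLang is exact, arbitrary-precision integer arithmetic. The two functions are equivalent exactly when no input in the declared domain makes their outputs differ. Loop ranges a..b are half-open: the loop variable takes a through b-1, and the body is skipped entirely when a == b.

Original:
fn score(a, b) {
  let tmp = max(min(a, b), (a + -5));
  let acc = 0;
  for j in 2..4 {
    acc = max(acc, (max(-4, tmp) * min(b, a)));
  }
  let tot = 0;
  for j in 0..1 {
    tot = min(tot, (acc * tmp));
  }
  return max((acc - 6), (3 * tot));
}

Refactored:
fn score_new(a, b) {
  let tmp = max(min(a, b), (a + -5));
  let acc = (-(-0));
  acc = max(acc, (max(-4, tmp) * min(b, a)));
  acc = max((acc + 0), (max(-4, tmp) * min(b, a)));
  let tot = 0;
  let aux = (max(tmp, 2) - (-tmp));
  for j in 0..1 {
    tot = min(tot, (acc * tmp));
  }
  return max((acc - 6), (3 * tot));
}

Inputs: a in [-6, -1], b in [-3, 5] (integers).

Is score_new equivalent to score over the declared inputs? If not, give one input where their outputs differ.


Behavior is preserved: although constant usage differs; loop structure differs; local variable names differ; statement counts differ; min/max/abs usage differs; arithmetic usage differs, the outputs never diverge.
As a probe, take a=-4, b=0: score runs tmp=-4, then acc=0, then (j=2), then acc=16, then (j=3), then acc=16, then tot=0, then (j=0), then tot=-64, then returns 10; score_new runs tmp=-4, then acc=0, then acc=16, then acc=16, then tot=0, then aux=-2, then (j=0), then tot=-64, then returns 10; both end at 10.
Every one of the 54 inputs gives matching results.
verdict: equivalent


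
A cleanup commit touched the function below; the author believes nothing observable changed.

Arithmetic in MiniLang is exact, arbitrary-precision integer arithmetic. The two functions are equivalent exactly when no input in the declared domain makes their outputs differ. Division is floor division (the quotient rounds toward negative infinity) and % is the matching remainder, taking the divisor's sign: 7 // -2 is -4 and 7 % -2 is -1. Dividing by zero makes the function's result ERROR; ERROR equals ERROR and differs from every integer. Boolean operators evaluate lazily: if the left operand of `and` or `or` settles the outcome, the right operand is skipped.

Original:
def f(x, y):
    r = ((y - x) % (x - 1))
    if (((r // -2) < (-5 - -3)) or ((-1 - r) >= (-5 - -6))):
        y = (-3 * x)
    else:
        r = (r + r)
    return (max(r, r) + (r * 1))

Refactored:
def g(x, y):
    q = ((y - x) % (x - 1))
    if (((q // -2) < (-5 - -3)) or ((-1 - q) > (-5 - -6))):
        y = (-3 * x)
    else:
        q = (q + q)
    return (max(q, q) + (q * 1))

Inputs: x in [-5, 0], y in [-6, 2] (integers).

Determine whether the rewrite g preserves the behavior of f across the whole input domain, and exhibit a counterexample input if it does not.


There is a counterexample at x=-5, y=-1: -4 on one side, -8 on the other.
f: r = -2; (((r // -2) < (-5 - -3)) or ((-1 - r) >= (-5 - -6))) -> true; y = 15; return -4
g: q = -2; (((q // -2) < (-5 - -3)) or ((-1 - q) > (-5 - -6))) -> false; q = -4; return -8
verdict: not equivalent; witness: x=-5, y=-1


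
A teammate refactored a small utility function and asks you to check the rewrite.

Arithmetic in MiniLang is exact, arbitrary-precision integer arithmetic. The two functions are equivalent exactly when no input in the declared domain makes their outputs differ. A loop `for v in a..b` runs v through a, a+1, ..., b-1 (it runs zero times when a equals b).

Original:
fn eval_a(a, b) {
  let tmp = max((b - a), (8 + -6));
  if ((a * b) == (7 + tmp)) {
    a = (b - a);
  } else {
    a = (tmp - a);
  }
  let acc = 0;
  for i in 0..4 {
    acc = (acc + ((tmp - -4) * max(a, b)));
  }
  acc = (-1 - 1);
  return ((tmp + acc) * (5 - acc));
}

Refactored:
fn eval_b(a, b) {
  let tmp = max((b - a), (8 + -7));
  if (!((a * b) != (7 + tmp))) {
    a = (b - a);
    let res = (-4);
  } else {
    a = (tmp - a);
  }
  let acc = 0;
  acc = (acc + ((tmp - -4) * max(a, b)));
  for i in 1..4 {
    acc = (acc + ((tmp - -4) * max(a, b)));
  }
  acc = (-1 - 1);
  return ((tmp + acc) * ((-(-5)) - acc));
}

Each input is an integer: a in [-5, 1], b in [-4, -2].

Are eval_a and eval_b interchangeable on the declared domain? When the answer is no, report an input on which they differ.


a=-5, b=-4 yields 0 from eval_a but -7 from eval_b.
verdict: not equivalent; witness: a=-5, b=-4


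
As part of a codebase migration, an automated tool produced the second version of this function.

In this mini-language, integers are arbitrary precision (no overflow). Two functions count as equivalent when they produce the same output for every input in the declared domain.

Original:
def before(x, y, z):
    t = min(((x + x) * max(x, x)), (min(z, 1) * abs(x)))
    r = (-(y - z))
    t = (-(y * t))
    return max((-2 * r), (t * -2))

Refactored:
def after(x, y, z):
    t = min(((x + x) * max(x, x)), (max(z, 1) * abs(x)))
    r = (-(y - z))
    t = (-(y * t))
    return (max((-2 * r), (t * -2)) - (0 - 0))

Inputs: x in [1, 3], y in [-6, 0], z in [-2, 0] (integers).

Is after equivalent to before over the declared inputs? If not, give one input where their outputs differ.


On input x=1, y=-6, z=-2, before returns 24 while after returns -8.
verdict: not equivalent; witness: x=1, y=-6, z=-2


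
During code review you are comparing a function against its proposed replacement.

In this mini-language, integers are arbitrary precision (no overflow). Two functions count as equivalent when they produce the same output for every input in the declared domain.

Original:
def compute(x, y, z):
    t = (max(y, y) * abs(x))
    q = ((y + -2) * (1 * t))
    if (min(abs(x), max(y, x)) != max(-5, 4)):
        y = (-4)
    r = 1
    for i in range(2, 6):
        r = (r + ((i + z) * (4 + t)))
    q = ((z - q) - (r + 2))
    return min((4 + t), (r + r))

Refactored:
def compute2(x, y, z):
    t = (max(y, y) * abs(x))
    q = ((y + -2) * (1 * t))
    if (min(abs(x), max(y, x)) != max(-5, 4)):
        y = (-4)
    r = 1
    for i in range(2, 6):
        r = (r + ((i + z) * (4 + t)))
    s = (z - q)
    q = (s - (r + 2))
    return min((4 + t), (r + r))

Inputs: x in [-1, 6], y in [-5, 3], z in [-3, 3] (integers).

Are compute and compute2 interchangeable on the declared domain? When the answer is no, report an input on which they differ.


Side by side, the visible changes include: local variable names differ; statement counts differ.
Spot check at x=4, y=0, z=-3 — compute: t becomes 0; next q becomes 0; next (min(abs(x), max(y, x)) != max(-5, 4)) evaluates to false; next r becomes 1; next at i=2:; next r becomes -3; next at i=3:; next r becomes -3; next at i=4:; next r becomes 1; next at i=5:; next r becomes 9; next q becomes -14; next final value 4. compute2: t becomes 0; next q becomes 0; next (min(abs(x), max(y, x)) != max(-5, 4)) evaluates to false; next r becomes 1; next at i=2:; next r becomes -3; next at i=3:; next r becomes -3; next at i=4:; next r becomes 1; next at i=5:; next r becomes 9; next s becomes -3; next q becomes -14; next final value 4. Both give 4.
Across all 504 domain points the two functions coincide.
verdict: equivalent


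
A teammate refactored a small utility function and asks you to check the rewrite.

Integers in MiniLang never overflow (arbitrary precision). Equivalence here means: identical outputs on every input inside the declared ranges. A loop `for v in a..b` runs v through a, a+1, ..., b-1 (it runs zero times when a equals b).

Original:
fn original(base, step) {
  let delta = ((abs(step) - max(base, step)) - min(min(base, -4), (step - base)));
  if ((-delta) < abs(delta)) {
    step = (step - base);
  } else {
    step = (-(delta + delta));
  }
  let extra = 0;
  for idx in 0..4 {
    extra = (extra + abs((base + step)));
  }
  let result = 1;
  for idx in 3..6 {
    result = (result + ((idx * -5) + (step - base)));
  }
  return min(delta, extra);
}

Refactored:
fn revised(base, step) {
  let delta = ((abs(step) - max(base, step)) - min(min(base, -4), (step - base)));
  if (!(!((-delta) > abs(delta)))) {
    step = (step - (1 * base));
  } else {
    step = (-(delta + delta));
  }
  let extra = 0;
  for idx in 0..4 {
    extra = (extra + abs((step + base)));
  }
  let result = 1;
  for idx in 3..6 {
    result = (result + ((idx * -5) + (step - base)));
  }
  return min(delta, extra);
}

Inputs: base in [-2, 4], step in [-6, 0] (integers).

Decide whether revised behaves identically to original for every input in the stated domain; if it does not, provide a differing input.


These are not equivalent — on base=-2, step=-1 the outputs split (4 vs 6).
original: delta := 6 | ((-delta) < abs(delta)): true | step := 1 | extra := 0 | iter idx=0: | extra := 1 | iter idx=1: | extra := 2 | iter idx=2: | extra := 3 | iter idx=3: | extra := 4 | result := 1 | iter idx=3: | result := -11 | iter idx=4: | result := -28 | iter idx=5: | result := -50 | result 4
revised: delta := 6 | (!(!((-delta) > abs(delta)))): false | step := -12 | extra := 0 | iter idx=0: | extra := 14 | iter idx=1: | extra := 28 | iter idx=2: | extra := 42 | iter idx=3: | extra := 56 | result := 1 | iter idx=3: | result := -24 | iter idx=4: | result := -54 | iter idx=5: | result := -89 | result 6
verdict: not equivalent; witness: base=-2, step=-1


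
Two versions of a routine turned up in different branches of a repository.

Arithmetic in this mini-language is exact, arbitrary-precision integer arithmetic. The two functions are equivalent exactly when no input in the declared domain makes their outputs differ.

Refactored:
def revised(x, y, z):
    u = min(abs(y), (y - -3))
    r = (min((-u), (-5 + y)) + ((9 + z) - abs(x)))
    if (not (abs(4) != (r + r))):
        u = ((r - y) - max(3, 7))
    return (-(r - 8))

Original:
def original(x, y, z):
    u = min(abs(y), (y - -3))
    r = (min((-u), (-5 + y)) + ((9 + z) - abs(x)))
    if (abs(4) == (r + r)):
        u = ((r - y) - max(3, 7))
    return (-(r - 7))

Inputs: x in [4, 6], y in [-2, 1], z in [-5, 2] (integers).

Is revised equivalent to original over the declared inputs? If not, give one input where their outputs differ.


These are not equivalent — on x=4, y=-2, z=-5 the outputs split (14 vs 15).
original: u = 1; r = -7; (abs(4) == (r + r)) -> false; return 14
revised: u = 1; r = -7; (not (abs(4) != (r + r))) -> false; return 15
verdict: not equivalent; witness: x=4, y=-2, z=-5


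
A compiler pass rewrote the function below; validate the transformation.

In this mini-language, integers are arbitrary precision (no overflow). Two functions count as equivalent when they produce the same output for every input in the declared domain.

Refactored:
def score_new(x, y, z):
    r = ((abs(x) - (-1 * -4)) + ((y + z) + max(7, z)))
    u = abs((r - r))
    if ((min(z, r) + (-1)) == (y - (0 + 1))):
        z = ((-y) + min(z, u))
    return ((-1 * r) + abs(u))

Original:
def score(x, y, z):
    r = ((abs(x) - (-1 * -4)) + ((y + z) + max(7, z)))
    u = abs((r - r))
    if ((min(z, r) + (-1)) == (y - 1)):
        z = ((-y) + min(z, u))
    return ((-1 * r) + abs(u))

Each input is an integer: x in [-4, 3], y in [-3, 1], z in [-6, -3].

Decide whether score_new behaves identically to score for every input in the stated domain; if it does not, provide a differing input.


Behavior is preserved: although constant usage differs, arithmetic usage differs, the outputs never diverge.
As a probe, take x=3, y=-3, z=-6: score runs r := -3 | u := 0 | ((min(z, r) + (-1)) == (y - 1)): false | result 3; score_new runs r := -3 | u := 0 | ((min(z, r) + (-1)) == (y - (0 + 1))): false | result 3; both end at 3.
Checked all 160 inputs in the declared domain: the outputs agree on every one.
verdict: equivalent


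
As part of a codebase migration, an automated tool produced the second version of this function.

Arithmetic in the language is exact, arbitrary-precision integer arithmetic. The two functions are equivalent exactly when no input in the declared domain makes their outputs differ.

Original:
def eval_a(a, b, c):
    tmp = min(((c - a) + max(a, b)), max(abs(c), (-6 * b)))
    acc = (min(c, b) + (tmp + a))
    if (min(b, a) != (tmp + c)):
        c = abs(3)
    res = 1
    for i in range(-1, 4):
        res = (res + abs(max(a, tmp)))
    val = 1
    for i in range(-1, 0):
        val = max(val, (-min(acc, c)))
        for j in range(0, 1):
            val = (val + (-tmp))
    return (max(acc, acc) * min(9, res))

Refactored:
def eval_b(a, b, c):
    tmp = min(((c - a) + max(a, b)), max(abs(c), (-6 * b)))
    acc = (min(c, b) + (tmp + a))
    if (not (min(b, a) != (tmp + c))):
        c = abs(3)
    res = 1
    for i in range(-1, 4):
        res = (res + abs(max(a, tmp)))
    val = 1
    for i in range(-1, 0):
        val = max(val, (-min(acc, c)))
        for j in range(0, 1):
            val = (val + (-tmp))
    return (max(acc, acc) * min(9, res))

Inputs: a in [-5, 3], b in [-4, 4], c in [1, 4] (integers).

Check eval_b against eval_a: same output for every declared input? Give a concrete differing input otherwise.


Whatever the rewrite altered, no input in the stated domain can expose a difference.
As a probe, take a=-4, b=0, c=1: eval_a runs tmp = 1; acc = -3; (min(b, a) != (tmp + c)) -> true; c = 3; res = 1; [i=-1]; res = 2; [i=0]; res = 3; [i=1]; res = 4; [i=2]; res = 5; [i=3]; res = 6; val = 1; [i=-1]; val = 3; [j=0]; val = 2; return -18; eval_b runs tmp = 1; acc = -3; (not (min(b, a) != (tmp + c))) -> false; res = 1; [i=-1]; res = 2; [i=0]; res = 3; [i=1]; res = 4; [i=2]; res = 5; [i=3]; res = 6; val = 1; [i=-1]; val = 3; [j=0]; val = 2; return -18; both end at -18.
Every one of the 324 inputs gives matching results.
verdict: equivalent


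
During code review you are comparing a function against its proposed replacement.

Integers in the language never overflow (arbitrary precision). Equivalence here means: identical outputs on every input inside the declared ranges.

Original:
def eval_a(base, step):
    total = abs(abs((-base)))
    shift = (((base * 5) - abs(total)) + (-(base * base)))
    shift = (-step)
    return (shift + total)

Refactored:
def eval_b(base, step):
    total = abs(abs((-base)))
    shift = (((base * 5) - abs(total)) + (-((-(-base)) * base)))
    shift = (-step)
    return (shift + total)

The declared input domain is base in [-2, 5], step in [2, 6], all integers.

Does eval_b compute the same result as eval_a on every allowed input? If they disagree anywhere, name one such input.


Side by side, the visible changes include: same computation, different form.
One worked example (base=4, step=3) — eval_a: total := 4 | shift := 0 | shift := -3 | result 1; eval_b: total := 4 | shift := 0 | shift := -3 | result 1; agreement on 1.
Sweeping the whole domain (40 inputs) finds no disagreement.
verdict: equivalent


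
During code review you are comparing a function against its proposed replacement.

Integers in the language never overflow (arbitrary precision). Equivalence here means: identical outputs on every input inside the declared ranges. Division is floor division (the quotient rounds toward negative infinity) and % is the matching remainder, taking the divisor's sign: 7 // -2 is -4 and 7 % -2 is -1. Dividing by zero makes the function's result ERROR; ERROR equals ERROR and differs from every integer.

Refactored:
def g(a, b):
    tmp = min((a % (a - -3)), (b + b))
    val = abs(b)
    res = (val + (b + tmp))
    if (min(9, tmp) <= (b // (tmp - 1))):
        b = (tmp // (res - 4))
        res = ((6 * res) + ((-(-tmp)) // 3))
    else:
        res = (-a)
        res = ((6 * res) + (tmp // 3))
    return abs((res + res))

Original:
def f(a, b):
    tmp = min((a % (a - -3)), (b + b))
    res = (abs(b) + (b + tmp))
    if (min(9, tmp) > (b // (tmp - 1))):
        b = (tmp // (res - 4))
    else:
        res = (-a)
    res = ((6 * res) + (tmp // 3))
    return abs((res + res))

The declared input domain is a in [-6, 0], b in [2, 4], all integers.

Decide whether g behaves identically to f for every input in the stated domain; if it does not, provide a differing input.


Consider the input a=-6, b=2.
f: tmp := 0 | res := 4 | (min(9, tmp) > (b // (tmp - 1))): true | divide-by-zero, output ERROR
g: tmp := 0 | val := 2 | res := 4 | (min(9, tmp) <= (b // (tmp - 1))): false | res := 6 | res := 36 | result 72
ERROR != 72, so the rewrite changes behavior.
verdict: not equivalent; witness: a=-6, b=2
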